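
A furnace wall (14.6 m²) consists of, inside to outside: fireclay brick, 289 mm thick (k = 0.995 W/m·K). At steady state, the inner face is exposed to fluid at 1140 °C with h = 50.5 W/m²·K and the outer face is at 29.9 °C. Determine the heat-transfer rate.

Series thermal resistances, inner to outer:
  R_conv,in = 1/(hA) = 1/(50.5·14.6) = 0.001356 K/W
  R_fireclay brick = L/(kA) = 0.289/(0.995·14.6) = 0.01989 K/W
ΣR = 0.001356 + 0.01989 = 0.02125 K/W
Q = ΔT/ΣR = (1140 °C − 29.9 °C)/0.02125 = 52200 W

Q = 52.2 kW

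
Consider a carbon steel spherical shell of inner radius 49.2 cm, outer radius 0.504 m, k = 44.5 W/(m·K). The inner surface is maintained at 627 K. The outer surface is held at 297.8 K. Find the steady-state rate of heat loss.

Q = 4πk·ΔT/(1/r₁ − 1/r₂) = 4π × 44.5 × 329.2 / (1/0.492 − 1/0.504) = 3.80×10^6 W

Q = 3800 kW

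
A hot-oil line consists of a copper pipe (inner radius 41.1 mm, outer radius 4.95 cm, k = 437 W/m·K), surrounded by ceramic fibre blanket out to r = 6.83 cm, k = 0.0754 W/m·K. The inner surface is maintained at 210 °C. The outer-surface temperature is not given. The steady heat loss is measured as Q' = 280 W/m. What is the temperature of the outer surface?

Series resistances:
  R'_copper = ln(0.0495/0.0411)/(2πk) = 0.1860/(2π·437) = 6.773×10^-5 m·K/W
  R'_ceramic fibre blanket = ln(0.0683/0.0495)/(2πk) = 0.3219/(2π·0.0754) = 0.6795 m·K/W
ΣR = 0.6796 m·K/W
ΔT = Q'·ΣR = 280 × 0.6796 = 190.3 K
Heat flows outward, so T_out = T_in − ΔT = 210 − 190.3 = 19.7 °C

T_out = 19.7 °C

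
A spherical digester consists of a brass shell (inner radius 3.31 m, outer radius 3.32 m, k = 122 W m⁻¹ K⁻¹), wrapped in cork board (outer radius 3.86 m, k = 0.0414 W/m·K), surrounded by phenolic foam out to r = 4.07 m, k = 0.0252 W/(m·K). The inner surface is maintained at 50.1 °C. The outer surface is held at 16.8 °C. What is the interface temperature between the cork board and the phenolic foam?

T = 28.2 °C

Series thermal resistances, inner to outer:
  R_brass = (1/3.31 − 1/3.32)/(4πk) = 9.100×10^-4/(4π·122) = 5.936×10^-7 K/W
  R_cork board = (1/3.32 − 1/3.86)/(4πk) = 0.04214/(4π·0.0414) = 0.08099 K/W
  R_phenolic foam = (1/3.86 − 1/4.07)/(4πk) = 0.01337/(4π·0.0252) = 0.04221 K/W
ΣR = 5.936×10^-7 + 0.08099 + 0.04221 = 0.1232 K/W
Q = ΔT/ΣR = (50.1 °C − 16.8 °C)/0.1232 = 270.3 W
From the inner boundary to the cork board/phenolic foam interface, ΣR_partial = 0.08099 K/W.
T_interface = T_in − Q·ΣR_partial = 50.1 °C − (270.3)(0.08099) = 28.2 °C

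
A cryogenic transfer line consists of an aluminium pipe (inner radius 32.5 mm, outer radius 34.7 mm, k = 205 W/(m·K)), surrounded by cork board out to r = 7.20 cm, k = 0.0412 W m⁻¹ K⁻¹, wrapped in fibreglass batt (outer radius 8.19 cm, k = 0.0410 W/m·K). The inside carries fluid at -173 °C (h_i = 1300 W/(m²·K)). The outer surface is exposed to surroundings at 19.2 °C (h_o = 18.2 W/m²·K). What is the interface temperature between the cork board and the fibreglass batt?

T = -14.8 °C

Resistance network (inner→outer):
  R'_conv,in = 1/(2πr h) = 1/(2π·0.0325·1300) = 0.003767 m·K/W
  R'_aluminium = ln(0.0347/0.0325)/(2πk) = 0.06550/(2π·205) = 5.085×10^-5 m·K/W
  R'_cork board = ln(0.0720/0.0347)/(2πk) = 0.7299/(2π·0.0412) = 2.820 m·K/W
  R'_fibreglass batt = ln(0.0819/0.0720)/(2πk) = 0.1288/(2π·0.0410) = 0.5001 m·K/W
  R'_conv,out = 1/(2πr h) = 1/(2π·0.0819·18.2) = 0.1068 m·K/W
ΣR = 0.003767 + 5.085×10^-5 + 2.820 + 0.5001 + 0.1068 = 3.431 m·K/W
Q' = ΔT/ΣR = (-173 °C − 19.2 °C)/3.431 = -56.02 W/m
From the inner boundary to the cork board/fibreglass batt interface, ΣR_partial = 2.824 m·K/W.
T_interface = T_in − Q'·ΣR_partial = -173 °C − (-56.02)(2.824) = -14.8 °C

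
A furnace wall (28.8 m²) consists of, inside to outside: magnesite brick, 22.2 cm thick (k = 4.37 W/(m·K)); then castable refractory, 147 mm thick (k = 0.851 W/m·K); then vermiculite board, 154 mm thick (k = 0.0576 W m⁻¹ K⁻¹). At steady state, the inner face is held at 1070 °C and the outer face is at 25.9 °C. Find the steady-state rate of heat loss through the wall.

Q = 10400 W

Series thermal resistances, inner to outer:
  R_magnesite brick = L/(kA) = 0.222/(4.37·28.8) = 0.001764 K/W
  R_castable refractory = L/(kA) = 0.147/(0.851·28.8) = 0.005998 K/W
  R_vermiculite board = L/(kA) = 0.154/(0.0576·28.8) = 0.09283 K/W
ΣR = 0.001764 + 0.005998 + 0.09283 = 0.1006 K/W
Q = ΔT/ΣR = (1070 °C − 25.9 °C)/0.1006 = 10400 W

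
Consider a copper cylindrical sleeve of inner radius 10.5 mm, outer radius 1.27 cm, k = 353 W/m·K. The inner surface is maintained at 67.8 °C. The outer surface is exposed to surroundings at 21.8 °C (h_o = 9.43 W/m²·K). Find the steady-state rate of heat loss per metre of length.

Q' = 34.6 W/m

Treat each layer as a resistance in series:
  R'_copper = ln(0.0127/0.0105)/(2πk) = 0.1902/(2π·353) = 8.577×10^-5 m·K/W
  R'_conv,out = 1/(2πr h) = 1/(2π·0.0127·9.43) = 1.329 m·K/W
ΣR = 8.577×10^-5 + 1.329 = 1.329 m·K/W
Q' = ΔT/ΣR = (67.8 °C − 21.8 °C)/1.329 = 34.6 W/m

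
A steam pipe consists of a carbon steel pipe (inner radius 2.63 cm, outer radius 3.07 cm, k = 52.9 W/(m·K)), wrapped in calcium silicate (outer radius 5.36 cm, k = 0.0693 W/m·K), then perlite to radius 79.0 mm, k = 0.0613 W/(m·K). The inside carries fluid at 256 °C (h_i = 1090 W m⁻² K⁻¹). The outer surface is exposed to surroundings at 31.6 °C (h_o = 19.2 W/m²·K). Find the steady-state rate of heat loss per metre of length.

Resistance network (inner→outer):
  R'_conv,in = 1/(2πr h) = 1/(2π·0.0263·1090) = 0.005552 m·K/W
  R'_carbon steel = ln(0.0307/0.0263)/(2πk) = 0.1547/(2π·52.9) = 4.654×10^-4 m·K/W
  R'_calcium silicate = ln(0.0536/0.0307)/(2πk) = 0.5573/(2π·0.0693) = 1.280 m·K/W
  R'_perlite = ln(0.0790/0.0536)/(2πk) = 0.3879/(2π·0.0613) = 1.007 m·K/W
  R'_conv,out = 1/(2πr h) = 1/(2π·0.0790·19.2) = 0.1049 m·K/W
ΣR = 0.005552 + 4.654×10^-4 + 1.280 + 1.007 + 0.1049 = 2.398 m·K/W
Q' = ΔT/ΣR = (256 °C − 31.6 °C)/2.398 = 93.6 W/m

Q' = 93.6 W/m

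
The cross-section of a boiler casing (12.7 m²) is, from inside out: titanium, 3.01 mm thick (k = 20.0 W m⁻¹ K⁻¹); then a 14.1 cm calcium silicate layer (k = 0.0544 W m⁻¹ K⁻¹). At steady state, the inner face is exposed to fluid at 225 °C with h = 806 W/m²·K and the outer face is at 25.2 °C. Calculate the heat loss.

Q = 978 W

Treat each layer as a resistance in series:
  R_conv,in = 1/(hA) = 1/(806·12.7) = 9.769×10^-5 K/W
  R_titanium = L/(kA) = 0.00301/(20.0·12.7) = 1.185×10^-5 K/W
  R_calcium silicate = L/(kA) = 0.141/(0.0544·12.7) = 0.2041 K/W
ΣR = 9.769×10^-5 + 1.185×10^-5 + 0.2041 = 0.2042 K/W
Q = ΔT/ΣR = (225 °C − 25.2 °C)/0.2042 = 978 W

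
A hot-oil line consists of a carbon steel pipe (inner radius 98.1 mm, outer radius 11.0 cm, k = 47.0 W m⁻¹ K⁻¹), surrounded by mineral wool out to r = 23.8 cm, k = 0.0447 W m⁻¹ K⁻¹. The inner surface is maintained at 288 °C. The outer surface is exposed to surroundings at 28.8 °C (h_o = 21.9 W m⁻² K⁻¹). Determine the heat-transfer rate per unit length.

Q' = 93.3 W/m

Resistance network (inner→outer):
  R'_carbon steel = ln(0.110/0.0981)/(2πk) = 0.1145/(2π·47.0) = 3.877×10^-4 m·K/W
  R'_mineral wool = ln(0.238/0.110)/(2πk) = 0.7718/(2π·0.0447) = 2.748 m·K/W
  R'_conv,out = 1/(2πr h) = 1/(2π·0.238·21.9) = 0.03054 m·K/W
ΣR = 3.877×10^-4 + 2.748 + 0.03054 = 2.779 m·K/W
Q' = ΔT/ΣR = (288 °C − 28.8 °C)/2.779 = 93.3 W/m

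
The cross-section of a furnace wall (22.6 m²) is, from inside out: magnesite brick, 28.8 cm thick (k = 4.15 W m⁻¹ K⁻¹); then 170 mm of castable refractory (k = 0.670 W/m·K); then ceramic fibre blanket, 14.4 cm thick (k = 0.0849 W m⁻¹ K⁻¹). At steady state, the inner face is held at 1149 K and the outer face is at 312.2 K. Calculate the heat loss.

Q = 9370 W

Resistance network (inner→outer):
  R_magnesite brick = L/(kA) = 0.288/(4.15·22.6) = 0.003071 K/W
  R_castable refractory = L/(kA) = 0.170/(0.670·22.6) = 0.01123 K/W
  R_ceramic fibre blanket = L/(kA) = 0.144/(0.0849·22.6) = 0.07505 K/W
ΣR = 0.003071 + 0.01123 + 0.07505 = 0.08935 K/W
Q = ΔT/ΣR = (1149 K − 312.2 K)/0.08935 = 9370 W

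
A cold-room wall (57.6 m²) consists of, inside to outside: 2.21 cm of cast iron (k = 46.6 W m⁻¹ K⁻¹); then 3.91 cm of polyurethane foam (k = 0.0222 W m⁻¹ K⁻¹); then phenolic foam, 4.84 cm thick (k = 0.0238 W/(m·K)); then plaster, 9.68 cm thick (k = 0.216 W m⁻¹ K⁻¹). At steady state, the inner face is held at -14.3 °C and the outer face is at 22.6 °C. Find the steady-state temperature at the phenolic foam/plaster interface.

Treat each layer as a resistance in series:
  R_cast iron = L/(kA) = 0.0221/(46.6·57.6) = 8.233×10^-6 K/W
  R_polyurethane foam = L/(kA) = 0.0391/(0.0222·57.6) = 0.03058 K/W
  R_phenolic foam = L/(kA) = 0.0484/(0.0238·57.6) = 0.03531 K/W
  R_plaster = L/(kA) = 0.0968/(0.216·57.6) = 0.007780 K/W
ΣR = 8.233×10^-6 + 0.03058 + 0.03531 + 0.007780 = 0.07368 K/W
Q = ΔT/ΣR = (-14.3 °C − 22.6 °C)/0.07368 = -500.8 W
From the inner boundary to the phenolic foam/plaster interface, ΣR_partial = 0.06590 K/W.
T_interface = T_in − Q·ΣR_partial = -14.3 °C − (-500.8)(0.06590) = 18.7 °C

T = 18.7 °C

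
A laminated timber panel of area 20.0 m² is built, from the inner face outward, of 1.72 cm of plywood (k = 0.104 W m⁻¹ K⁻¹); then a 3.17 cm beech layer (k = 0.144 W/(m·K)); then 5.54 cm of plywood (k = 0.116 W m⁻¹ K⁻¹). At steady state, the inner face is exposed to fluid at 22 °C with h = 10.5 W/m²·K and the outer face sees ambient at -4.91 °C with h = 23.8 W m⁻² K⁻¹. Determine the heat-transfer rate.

Q = 538 W

Resistance network (inner→outer):
  R_conv,in = 1/(hA) = 1/(10.5·20.0) = 0.004762 K/W
  R_plywood = L/(kA) = 0.0172/(0.104·20.0) = 0.008269 K/W
  R_beech = L/(kA) = 0.0317/(0.144·20.0) = 0.01101 K/W
  R_plywood = L/(kA) = 0.0554/(0.116·20.0) = 0.02388 K/W
  R_conv,out = 1/(hA) = 1/(23.8·20.0) = 0.002101 K/W
ΣR = 0.004762 + 0.008269 + 0.01101 + 0.02388 + 0.002101 = 0.05002 K/W
Q = ΔT/ΣR = (22 °C − -4.91 °C)/0.05002 = 538 W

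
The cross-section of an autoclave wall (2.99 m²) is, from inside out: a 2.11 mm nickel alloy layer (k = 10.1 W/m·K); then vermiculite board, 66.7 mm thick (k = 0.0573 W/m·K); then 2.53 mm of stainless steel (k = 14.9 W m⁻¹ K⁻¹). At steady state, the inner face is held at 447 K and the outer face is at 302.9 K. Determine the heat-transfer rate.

Q = 370 W

Treat each layer as a resistance in series:
  R_nickel alloy = L/(kA) = 0.00211/(10.1·2.99) = 6.987×10^-5 K/W
  R_vermiculite board = L/(kA) = 0.0667/(0.0573·2.99) = 0.3893 K/W
  R_stainless steel = L/(kA) = 0.00253/(14.9·2.99) = 5.679×10^-5 K/W
ΣR = 6.987×10^-5 + 0.3893 + 5.679×10^-5 = 0.3894 K/W
Q = ΔT/ΣR = (447 K − 302.9 K)/0.3894 = 370 W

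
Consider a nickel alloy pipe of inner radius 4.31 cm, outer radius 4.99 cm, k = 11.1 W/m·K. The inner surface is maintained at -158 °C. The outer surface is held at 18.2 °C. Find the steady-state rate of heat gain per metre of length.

Q' = 2πk·ΔT/ln(r₂/r₁) = 2π × 11.1 × 176.2 / ln(0.0499/0.0431) = 83900 W/m

Q' = 83.9 kW/m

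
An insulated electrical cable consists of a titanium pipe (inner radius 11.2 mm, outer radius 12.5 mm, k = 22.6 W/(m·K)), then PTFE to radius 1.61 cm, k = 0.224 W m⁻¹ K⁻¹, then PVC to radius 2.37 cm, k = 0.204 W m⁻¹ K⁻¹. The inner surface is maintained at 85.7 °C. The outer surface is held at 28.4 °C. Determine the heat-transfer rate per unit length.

Resistance network (inner→outer):
  R'_titanium = ln(0.0125/0.0112)/(2πk) = 0.1098/(2π·22.6) = 7.733×10^-4 m·K/W
  R'_PTFE = ln(0.0161/0.0125)/(2πk) = 0.2531/(2π·0.224) = 0.1798 m·K/W
  R'_PVC = ln(0.0237/0.0161)/(2πk) = 0.3867/(2π·0.204) = 0.3017 m·K/W
ΣR = 7.733×10^-4 + 0.1798 + 0.3017 = 0.4823 m·K/W
Q' = ΔT/ΣR = (85.7 °C − 28.4 °C)/0.4823 = 119 W/m

Q' = 119 W/m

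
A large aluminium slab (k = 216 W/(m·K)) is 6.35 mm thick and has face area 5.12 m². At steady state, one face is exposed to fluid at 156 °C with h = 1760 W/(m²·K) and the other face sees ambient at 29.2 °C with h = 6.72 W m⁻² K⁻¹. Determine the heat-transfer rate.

Q = 4.35 kW

Series thermal resistances, inner to outer:
  R_conv,in = 1/(hA) = 1/(1760·5.12) = 1.110×10^-4 K/W
  R_aluminium = L/(kA) = 0.00635/(216·5.12) = 5.742×10^-6 K/W
  R_conv,out = 1/(hA) = 1/(6.72·5.12) = 0.02906 K/W
ΣR = 1.110×10^-4 + 5.742×10^-6 + 0.02906 = 0.02918 K/W
Q = ΔT/ΣR = (156 °C − 29.2 °C)/0.02918 = 4350 W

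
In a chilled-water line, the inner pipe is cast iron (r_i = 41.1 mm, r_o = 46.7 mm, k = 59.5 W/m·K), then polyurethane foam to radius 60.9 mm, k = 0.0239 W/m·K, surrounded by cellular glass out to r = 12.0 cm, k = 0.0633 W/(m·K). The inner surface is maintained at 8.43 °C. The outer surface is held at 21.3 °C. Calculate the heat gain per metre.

Q' = 3.71 W/m

Resistance network (inner→outer):
  R'_cast iron = ln(0.0467/0.0411)/(2πk) = 0.1277/(2π·59.5) = 3.417×10^-4 m·K/W
  R'_polyurethane foam = ln(0.0609/0.0467)/(2πk) = 0.2655/(2π·0.0239) = 1.768 m·K/W
  R'_cellular glass = ln(0.120/0.0609)/(2πk) = 0.6783/(2π·0.0633) = 1.705 m·K/W
ΣR = 3.417×10^-4 + 1.768 + 1.705 = 3.473 m·K/W
Q' = ΔT/ΣR = (8.43 °C − 21.3 °C)/3.473 = -3.71 W/m
(Negative Q' ⇒ heat flows inward; heat gain = 3.71 W/m.)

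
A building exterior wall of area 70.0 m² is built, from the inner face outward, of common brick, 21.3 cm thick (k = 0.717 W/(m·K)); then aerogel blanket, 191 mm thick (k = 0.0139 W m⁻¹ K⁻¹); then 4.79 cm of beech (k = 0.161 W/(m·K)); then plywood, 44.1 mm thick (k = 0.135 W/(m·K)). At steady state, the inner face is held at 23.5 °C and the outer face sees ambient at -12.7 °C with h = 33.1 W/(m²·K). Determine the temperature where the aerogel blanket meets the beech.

T = -11.1 °C

Series thermal resistances, inner to outer:
  R_common brick = L/(kA) = 0.213/(0.717·70.0) = 0.004244 K/W
  R_aerogel blanket = L/(kA) = 0.191/(0.0139·70.0) = 0.1963 K/W
  R_beech = L/(kA) = 0.0479/(0.161·70.0) = 0.004250 K/W
  R_plywood = L/(kA) = 0.0441/(0.135·70.0) = 0.004667 K/W
  R_conv,out = 1/(hA) = 1/(33.1·70.0) = 4.316×10^-4 K/W
ΣR = 0.004244 + 0.1963 + 0.004250 + 0.004667 + 4.316×10^-4 = 0.2099 K/W
Q = ΔT/ΣR = (23.5 °C − -12.7 °C)/0.2099 = 172.5 W
From the inner boundary to the aerogel blanket/beech interface, ΣR_partial = 0.2005 K/W.
T_interface = T_in − Q·ΣR_partial = 23.5 °C − (172.5)(0.2005) = -11.1 °C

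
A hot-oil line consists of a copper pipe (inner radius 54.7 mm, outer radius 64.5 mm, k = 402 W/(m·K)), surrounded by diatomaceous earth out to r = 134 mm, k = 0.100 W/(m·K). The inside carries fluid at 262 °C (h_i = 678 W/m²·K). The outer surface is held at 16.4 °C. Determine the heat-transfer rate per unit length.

Series thermal resistances, inner to outer:
  R'_conv,in = 1/(2πr h) = 1/(2π·0.0547·678) = 0.004291 m·K/W
  R'_copper = ln(0.0645/0.0547)/(2πk) = 0.1648/(2π·402) = 6.525×10^-5 m·K/W
  R'_diatomaceous earth = ln(0.134/0.0645)/(2πk) = 0.7312/(2π·0.100) = 1.164 m·K/W
ΣR = 0.004291 + 6.525×10^-5 + 1.164 = 1.168 m·K/W
Q' = ΔT/ΣR = (262 °C − 16.4 °C)/1.168 = 210 W/m

Q' = 210 W/m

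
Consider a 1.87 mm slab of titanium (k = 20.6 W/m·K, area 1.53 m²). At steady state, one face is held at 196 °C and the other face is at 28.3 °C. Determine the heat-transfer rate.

Q = 2830 kW

Q = kA·ΔT/L = 20.6 × 1.53 × |196 °C − 28.3 °C| / 0.00187 = 2.83×10^6 W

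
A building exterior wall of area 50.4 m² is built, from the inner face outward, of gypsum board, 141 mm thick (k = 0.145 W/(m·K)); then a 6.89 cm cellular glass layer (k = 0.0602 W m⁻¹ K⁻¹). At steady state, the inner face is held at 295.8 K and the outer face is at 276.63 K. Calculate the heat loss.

Treat each layer as a resistance in series:
  R_gypsum board = L/(kA) = 0.141/(0.145·50.4) = 0.01929 K/W
  R_cellular glass = L/(kA) = 0.0689/(0.0602·50.4) = 0.02271 K/W
ΣR = 0.01929 + 0.02271 = 0.04200 K/W
Q = ΔT/ΣR = (295.8 K − 276.63 K)/0.04200 = 456 W

Q = 456 W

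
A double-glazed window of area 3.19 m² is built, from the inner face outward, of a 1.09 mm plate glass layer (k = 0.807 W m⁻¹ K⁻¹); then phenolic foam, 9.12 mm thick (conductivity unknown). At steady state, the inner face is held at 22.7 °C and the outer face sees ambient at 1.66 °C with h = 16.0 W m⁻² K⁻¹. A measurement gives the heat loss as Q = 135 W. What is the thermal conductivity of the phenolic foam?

k = 0.0210 W/m·K

ΣR = ΔT/Q = |22.7 − 1.66|/135 = 0.1559 K/W
Known resistances:
  R_plate glass = L/(kA) = 0.00109/(0.807·3.19) = 4.234×10^-4 K/W
  R_conv,out = 1/(hA) = 1/(16.0·3.19) = 0.01959 K/W
R_phenolic foam = ΣR − ΣR_known = 0.1559 − 0.02001 = 0.1359 K/W
L/(kA) = 0.1359 ⇒ k = 0.00912/(0.1359·3.19) = 0.0210 W/m·K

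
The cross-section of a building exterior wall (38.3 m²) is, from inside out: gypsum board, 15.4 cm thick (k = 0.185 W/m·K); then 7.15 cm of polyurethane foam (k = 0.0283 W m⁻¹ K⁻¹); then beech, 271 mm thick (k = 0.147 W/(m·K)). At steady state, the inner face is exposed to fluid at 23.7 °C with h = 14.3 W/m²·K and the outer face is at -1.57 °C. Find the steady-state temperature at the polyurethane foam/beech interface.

T = 7.27 °C

Series thermal resistances, inner to outer:
  R_conv,in = 1/(hA) = 1/(14.3·38.3) = 0.001826 K/W
  R_gypsum board = L/(kA) = 0.154/(0.185·38.3) = 0.02173 K/W
  R_polyurethane foam = L/(kA) = 0.0715/(0.0283·38.3) = 0.06597 K/W
  R_beech = L/(kA) = 0.271/(0.147·38.3) = 0.04813 K/W
ΣR = 0.001826 + 0.02173 + 0.06597 + 0.04813 = 0.1377 K/W
Q = ΔT/ΣR = (23.7 °C − -1.57 °C)/0.1377 = 183.5 W
From the inner boundary to the polyurethane foam/beech interface, ΣR_partial = 0.08953 K/W.
T_interface = T_in − Q·ΣR_partial = 23.7 °C − (183.5)(0.08953) = 7.27 °C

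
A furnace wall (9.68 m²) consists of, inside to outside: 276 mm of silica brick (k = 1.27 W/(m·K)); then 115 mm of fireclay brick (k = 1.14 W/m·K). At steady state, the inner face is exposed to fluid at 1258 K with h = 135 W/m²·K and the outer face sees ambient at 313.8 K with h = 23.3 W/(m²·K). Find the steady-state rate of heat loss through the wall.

Q = 24.8 kW

Series thermal resistances, inner to outer:
  R_conv,in = 1/(hA) = 1/(135·9.68) = 7.652×10^-4 K/W
  R_silica brick = L/(kA) = 0.276/(1.27·9.68) = 0.02245 K/W
  R_fireclay brick = L/(kA) = 0.115/(1.14·9.68) = 0.01042 K/W
  R_conv,out = 1/(hA) = 1/(23.3·9.68) = 0.004434 K/W
ΣR = 7.652×10^-4 + 0.02245 + 0.01042 + 0.004434 = 0.03807 K/W
Q = ΔT/ΣR = (1258 K − 313.8 K)/0.03807 = 24800 W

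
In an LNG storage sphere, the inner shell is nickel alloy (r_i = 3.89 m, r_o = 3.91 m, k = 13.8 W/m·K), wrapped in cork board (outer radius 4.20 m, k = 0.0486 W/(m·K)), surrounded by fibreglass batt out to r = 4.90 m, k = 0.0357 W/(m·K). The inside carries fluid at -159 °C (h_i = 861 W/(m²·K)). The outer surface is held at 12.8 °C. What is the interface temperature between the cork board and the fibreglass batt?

Treat each layer as a resistance in series:
  R_conv,in = 1/(4πr²h) = 1/(4π·3.89²·861) = 6.108×10^-6 K/W
  R_nickel alloy = (1/3.89 − 1/3.91)/(4πk) = 0.001315/(4π·13.8) = 7.583×10^-6 K/W
  R_cork board = (1/3.91 − 1/4.20)/(4πk) = 0.01766/(4π·0.0486) = 0.02892 K/W
  R_fibreglass batt = (1/4.20 − 1/4.90)/(4πk) = 0.03401/(4π·0.0357) = 0.07582 K/W
ΣR = 6.108×10^-6 + 7.583×10^-6 + 0.02892 + 0.07582 = 0.1048 K/W
Q = ΔT/ΣR = (-159 °C − 12.8 °C)/0.1048 = -1639 W
From the inner boundary to the cork board/fibreglass batt interface, ΣR_partial = 0.02893 K/W.
T_interface = T_in − Q·ΣR_partial = -159 °C − (-1639)(0.02893) = -112 °C

T = -112 °C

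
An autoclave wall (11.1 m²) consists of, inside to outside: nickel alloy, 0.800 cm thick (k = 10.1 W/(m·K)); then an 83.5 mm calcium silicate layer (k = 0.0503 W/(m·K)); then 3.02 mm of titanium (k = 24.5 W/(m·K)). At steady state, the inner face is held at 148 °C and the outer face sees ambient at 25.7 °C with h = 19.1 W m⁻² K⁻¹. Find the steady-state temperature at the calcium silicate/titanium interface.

Series thermal resistances, inner to outer:
  R_nickel alloy = L/(kA) = 0.00800/(10.1·11.1) = 7.136×10^-5 K/W
  R_calcium silicate = L/(kA) = 0.0835/(0.0503·11.1) = 0.1496 K/W
  R_titanium = L/(kA) = 0.00302/(24.5·11.1) = 1.110×10^-5 K/W
  R_conv,out = 1/(hA) = 1/(19.1·11.1) = 0.004717 K/W
ΣR = 7.136×10^-5 + 0.1496 + 1.110×10^-5 + 0.004717 = 0.1544 K/W
Q = ΔT/ΣR = (148 °C − 25.7 °C)/0.1544 = 792.1 W
From the inner boundary to the calcium silicate/titanium interface, ΣR_partial = 0.1497 K/W.
T_interface = T_in − Q·ΣR_partial = 148 °C − (792.1)(0.1497) = 29.4 °C

T = 29.4 °C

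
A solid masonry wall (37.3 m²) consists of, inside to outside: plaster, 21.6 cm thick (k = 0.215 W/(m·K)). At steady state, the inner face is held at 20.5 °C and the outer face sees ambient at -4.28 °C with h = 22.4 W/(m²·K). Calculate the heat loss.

Resistance network (inner→outer):
  R_plaster = L/(kA) = 0.216/(0.215·37.3) = 0.02693 K/W
  R_conv,out = 1/(hA) = 1/(22.4·37.3) = 0.001197 K/W
ΣR = 0.02693 + 0.001197 = 0.02813 K/W
Q = ΔT/ΣR = (20.5 °C − -4.28 °C)/0.02813 = 881 W

Q = 881 W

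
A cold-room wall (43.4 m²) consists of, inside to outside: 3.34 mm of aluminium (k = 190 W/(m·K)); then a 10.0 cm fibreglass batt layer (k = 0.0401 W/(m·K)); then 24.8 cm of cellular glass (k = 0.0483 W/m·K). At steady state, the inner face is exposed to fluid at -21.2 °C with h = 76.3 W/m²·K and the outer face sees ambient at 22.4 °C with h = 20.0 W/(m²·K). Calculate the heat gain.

Series thermal resistances, inner to outer:
  R_conv,in = 1/(hA) = 1/(76.3·43.4) = 3.020×10^-4 K/W
  R_aluminium = L/(kA) = 0.00334/(190·43.4) = 4.050×10^-7 K/W
  R_fibreglass batt = L/(kA) = 0.100/(0.0401·43.4) = 0.05746 K/W
  R_cellular glass = L/(kA) = 0.248/(0.0483·43.4) = 0.1183 K/W
  R_conv,out = 1/(hA) = 1/(20.0·43.4) = 0.001152 K/W
ΣR = 3.020×10^-4 + 4.050×10^-7 + 0.05746 + 0.1183 + 0.001152 = 0.1772 K/W
Q = ΔT/ΣR = (-21.2 °C − 22.4 °C)/0.1772 = -246 W
(Negative Q ⇒ heat flows inward; heat gain = 246 W.)

Q = 246 W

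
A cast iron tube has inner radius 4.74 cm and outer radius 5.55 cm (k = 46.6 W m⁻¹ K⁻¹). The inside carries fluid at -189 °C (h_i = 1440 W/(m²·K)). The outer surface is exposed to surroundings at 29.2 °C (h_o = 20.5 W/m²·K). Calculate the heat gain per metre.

Series thermal resistances, inner to outer:
  R'_conv,in = 1/(2πr h) = 1/(2π·0.0474·1440) = 0.002332 m·K/W
  R'_cast iron = ln(0.0555/0.0474)/(2πk) = 0.1578/(2π·46.6) = 5.388×10^-4 m·K/W
  R'_conv,out = 1/(2πr h) = 1/(2π·0.0555·20.5) = 0.1399 m·K/W
ΣR = 0.002332 + 5.388×10^-4 + 0.1399 = 0.1428 m·K/W
Q' = ΔT/ΣR = (-189 °C − 29.2 °C)/0.1428 = -1530 W/m
(Negative Q' ⇒ heat flows inward; heat gain = 1530 W/m.)

Q' = 1530 W/m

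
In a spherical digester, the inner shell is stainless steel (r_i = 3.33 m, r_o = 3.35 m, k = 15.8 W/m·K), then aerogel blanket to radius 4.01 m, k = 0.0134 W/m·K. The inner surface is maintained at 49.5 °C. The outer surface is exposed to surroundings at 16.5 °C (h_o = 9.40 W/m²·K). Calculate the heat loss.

Q = 113 W

Treat each layer as a resistance in series:
  R_stainless steel = (1/3.33 − 1/3.35)/(4πk) = 0.001793/(4π·15.8) = 9.030×10^-6 K/W
  R_aerogel blanket = (1/3.35 − 1/4.01)/(4πk) = 0.04913/(4π·0.0134) = 0.2918 K/W
  R_conv,out = 1/(4πr²h) = 1/(4π·4.01²·9.40) = 5.265×10^-4 K/W
ΣR = 9.030×10^-6 + 0.2918 + 5.265×10^-4 = 0.2923 K/W
Q = ΔT/ΣR = (49.5 °C − 16.5 °C)/0.2923 = 113 W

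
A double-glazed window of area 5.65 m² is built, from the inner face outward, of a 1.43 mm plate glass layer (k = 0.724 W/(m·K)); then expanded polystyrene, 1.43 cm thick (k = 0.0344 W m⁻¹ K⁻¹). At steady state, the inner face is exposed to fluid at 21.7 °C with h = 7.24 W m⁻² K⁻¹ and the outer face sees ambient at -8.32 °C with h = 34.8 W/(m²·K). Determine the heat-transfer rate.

Resistance network (inner→outer):
  R_conv,in = 1/(hA) = 1/(7.24·5.65) = 0.02445 K/W
  R_plate glass = L/(kA) = 0.00143/(0.724·5.65) = 3.496×10^-4 K/W
  R_expanded polystyrene = L/(kA) = 0.0143/(0.0344·5.65) = 0.07357 K/W
  R_conv,out = 1/(hA) = 1/(34.8·5.65) = 0.005086 K/W
ΣR = 0.02445 + 3.496×10^-4 + 0.07357 + 0.005086 = 0.1035 K/W
Q = ΔT/ΣR = (21.7 °C − -8.32 °C)/0.1035 = 290 W

Q = 290 W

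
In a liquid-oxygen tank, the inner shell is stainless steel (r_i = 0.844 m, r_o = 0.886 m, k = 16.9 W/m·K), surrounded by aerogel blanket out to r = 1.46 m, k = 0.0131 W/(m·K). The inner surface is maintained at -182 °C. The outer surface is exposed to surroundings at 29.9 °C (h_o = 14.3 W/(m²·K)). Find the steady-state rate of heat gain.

Q = 78.5 W

Treat each layer as a resistance in series:
  R_stainless steel = (1/0.844 − 1/0.886)/(4πk) = 0.05617/(4π·16.9) = 2.645×10^-4 K/W
  R_aerogel blanket = (1/0.886 − 1/1.46)/(4πk) = 0.4437/(4π·0.0131) = 2.696 K/W
  R_conv,out = 1/(4πr²h) = 1/(4π·1.46²·14.3) = 0.002611 K/W
ΣR = 2.645×10^-4 + 2.696 + 0.002611 = 2.699 K/W
Q = ΔT/ΣR = (-182 °C − 29.9 °C)/2.699 = -78.5 W
(Negative Q ⇒ heat flows inward; heat gain = 78.5 W.)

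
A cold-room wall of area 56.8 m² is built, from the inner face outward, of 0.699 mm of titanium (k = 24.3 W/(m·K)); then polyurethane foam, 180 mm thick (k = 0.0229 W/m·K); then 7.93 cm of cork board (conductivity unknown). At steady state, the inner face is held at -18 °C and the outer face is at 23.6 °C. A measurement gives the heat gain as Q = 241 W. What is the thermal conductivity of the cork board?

ΣR = ΔT/Q = |-18 − 23.6|/241 = 0.1726 K/W
Known resistances:
  R_titanium = L/(kA) = 6.99×10^-4/(24.3·56.8) = 5.064×10^-7 K/W
  R_polyurethane foam = L/(kA) = 0.180/(0.0229·56.8) = 0.1384 K/W
R_cork board = ΣR − ΣR_known = 0.1726 − 0.1384 = 0.03420 K/W
L/(kA) = 0.03420 ⇒ k = 0.0793/(0.03420·56.8) = 0.0408 W/m·K

k = 0.0408 W/m·K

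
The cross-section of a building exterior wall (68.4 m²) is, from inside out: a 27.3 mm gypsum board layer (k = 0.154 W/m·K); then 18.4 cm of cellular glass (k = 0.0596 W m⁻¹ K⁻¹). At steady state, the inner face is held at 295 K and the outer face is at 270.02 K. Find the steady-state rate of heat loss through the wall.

Series thermal resistances, inner to outer:
  R_gypsum board = L/(kA) = 0.0273/(0.154·68.4) = 0.002592 K/W
  R_cellular glass = L/(kA) = 0.184/(0.0596·68.4) = 0.04514 K/W
ΣR = 0.002592 + 0.04514 = 0.04773 K/W
Q = ΔT/ΣR = (295 K − 270.02 K)/0.04773 = 523 W

Q = 523 W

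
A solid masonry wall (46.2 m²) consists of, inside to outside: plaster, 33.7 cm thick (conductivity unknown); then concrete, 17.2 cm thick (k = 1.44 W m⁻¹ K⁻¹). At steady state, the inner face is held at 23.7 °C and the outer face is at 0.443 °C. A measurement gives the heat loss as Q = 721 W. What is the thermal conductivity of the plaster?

ΣR = ΔT/Q = |23.7 − 0.443|/721 = 0.03226 K/W
Known resistances:
  R_concrete = L/(kA) = 0.172/(1.44·46.2) = 0.002585 K/W
R_plaster = ΣR − ΣR_known = 0.03226 − 0.002585 = 0.02967 K/W
L/(kA) = 0.02967 ⇒ k = 0.337/(0.02967·46.2) = 0.246 W/m·K

k = 0.246 W/m·K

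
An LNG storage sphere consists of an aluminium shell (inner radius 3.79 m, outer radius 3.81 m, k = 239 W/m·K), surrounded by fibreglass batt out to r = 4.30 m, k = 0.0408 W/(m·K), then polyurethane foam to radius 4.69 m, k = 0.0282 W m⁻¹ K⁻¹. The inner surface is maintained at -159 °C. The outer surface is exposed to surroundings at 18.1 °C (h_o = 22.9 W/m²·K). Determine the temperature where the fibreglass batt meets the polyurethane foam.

T = -67.6 °C

Resistance network (inner→outer):
  R_aluminium = (1/3.79 − 1/3.81)/(4πk) = 0.001385/(4π·239) = 4.612×10^-7 K/W
  R_fibreglass batt = (1/3.81 − 1/4.30)/(4πk) = 0.02991/(4π·0.0408) = 0.05834 K/W
  R_polyurethane foam = (1/4.30 − 1/4.69)/(4πk) = 0.01934/(4π·0.0282) = 0.05457 K/W
  R_conv,out = 1/(4πr²h) = 1/(4π·4.69²·22.9) = 1.580×10^-4 K/W
ΣR = 4.612×10^-7 + 0.05834 + 0.05457 + 1.580×10^-4 = 0.1131 K/W
Q = ΔT/ΣR = (-159 °C − 18.1 °C)/0.1131 = -1566 W
From the inner boundary to the fibreglass batt/polyurethane foam interface, ΣR_partial = 0.05834 K/W.
T_interface = T_in − Q·ΣR_partial = -159 °C − (-1566)(0.05834) = -67.6 °C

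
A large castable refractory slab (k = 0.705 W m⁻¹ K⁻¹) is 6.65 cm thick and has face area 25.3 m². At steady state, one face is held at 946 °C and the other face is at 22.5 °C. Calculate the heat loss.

Q = kA·ΔT/L = 0.705 × 25.3 × |946 °C − 22.5 °C| / 0.0665 = 2.48×10^5 W

Q = 248 kW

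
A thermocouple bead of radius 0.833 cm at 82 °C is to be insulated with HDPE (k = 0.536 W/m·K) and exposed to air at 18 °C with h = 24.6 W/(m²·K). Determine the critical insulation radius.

r_cr = 4.36 cm

For a sphere, r_cr = 2k_ins/h = 2·0.536/24.6 = 0.0436 m = 4.36 cm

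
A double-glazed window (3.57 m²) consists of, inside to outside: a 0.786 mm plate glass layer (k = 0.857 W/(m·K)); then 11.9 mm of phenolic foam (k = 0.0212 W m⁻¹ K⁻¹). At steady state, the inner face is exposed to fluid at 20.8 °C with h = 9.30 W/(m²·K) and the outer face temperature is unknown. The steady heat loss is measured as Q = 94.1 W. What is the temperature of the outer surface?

Sum the resistances:
  R_conv,in = 1/(hA) = 1/(9.30·3.57) = 0.03012 K/W
  R_plate glass = L/(kA) = 7.86×10^-4/(0.857·3.57) = 2.569×10^-4 K/W
  R_phenolic foam = L/(kA) = 0.0119/(0.0212·3.57) = 0.1572 K/W
ΣR = 0.1876 K/W
ΔT = Q·ΣR = 94.1 × 0.1876 = 17.65 K
Heat flows outward, so T_out = T_in − ΔT = 20.8 − 17.65 = 3.15 °C

T_out = 3.15 °C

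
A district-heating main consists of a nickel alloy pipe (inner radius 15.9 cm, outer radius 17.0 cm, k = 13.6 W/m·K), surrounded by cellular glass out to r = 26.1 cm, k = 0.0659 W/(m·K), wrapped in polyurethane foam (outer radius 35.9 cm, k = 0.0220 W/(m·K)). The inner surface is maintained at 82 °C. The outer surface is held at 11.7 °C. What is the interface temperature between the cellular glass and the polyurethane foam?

Treat each layer as a resistance in series:
  R'_nickel alloy = ln(0.170/0.159)/(2πk) = 0.06689/(2π·13.6) = 7.828×10^-4 m·K/W
  R'_cellular glass = ln(0.261/0.170)/(2πk) = 0.4287/(2π·0.0659) = 1.035 m·K/W
  R'_polyurethane foam = ln(0.359/0.261)/(2πk) = 0.3188/(2π·0.0220) = 2.306 m·K/W
ΣR = 7.828×10^-4 + 1.035 + 2.306 = 3.342 m·K/W
Q' = ΔT/ΣR = (82 °C − 11.7 °C)/3.342 = 21.04 W/m
From the inner boundary to the cellular glass/polyurethane foam interface, ΣR_partial = 1.036 m·K/W.
T_interface = T_in − Q'·ΣR_partial = 82 °C − (21.04)(1.036) = 60.2 °C

T = 60.2 °C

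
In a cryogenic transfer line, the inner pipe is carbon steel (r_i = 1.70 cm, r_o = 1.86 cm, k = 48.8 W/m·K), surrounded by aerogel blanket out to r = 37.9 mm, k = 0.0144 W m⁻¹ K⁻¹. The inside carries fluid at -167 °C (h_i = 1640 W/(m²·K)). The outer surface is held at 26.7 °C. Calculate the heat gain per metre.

Q' = 24.6 W/m

Series thermal resistances, inner to outer:
  R'_conv,in = 1/(2πr h) = 1/(2π·0.0170·1640) = 0.005709 m·K/W
  R'_carbon steel = ln(0.0186/0.0170)/(2πk) = 0.08995/(2π·48.8) = 2.934×10^-4 m·K/W
  R'_aerogel blanket = ln(0.0379/0.0186)/(2πk) = 0.7118/(2π·0.0144) = 7.867 m·K/W
ΣR = 0.005709 + 2.934×10^-4 + 7.867 = 7.873 m·K/W
Q' = ΔT/ΣR = (-167 °C − 26.7 °C)/7.873 = -24.6 W/m
(Negative Q' ⇒ heat flows inward; heat gain = 24.6 W/m.)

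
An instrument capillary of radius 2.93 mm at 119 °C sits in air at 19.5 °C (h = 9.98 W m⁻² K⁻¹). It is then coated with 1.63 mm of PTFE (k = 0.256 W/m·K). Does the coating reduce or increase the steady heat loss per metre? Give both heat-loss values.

increases: 18.3 → 26.4 W/m

Critical radius for a cylinder: r_cr = k/h = 0.0257 m = 2.57 cm.
Outer radius after coating: r₂ = 0.00293 + 0.00163 = 0.00456 m.
Since r₁ < r_cr and r₂ ≤ r_cr, the coating moves toward the maximum at r_cr — heat loss rises.
Bare: R = 1/(2πr₁h) = 5.443 m·K/W; Q = 99.5/5.443 = 18.3 W/m.
Coated: R = R_cond + R_conv = 3.772 m·K/W; Q = 99.5/3.772 = 26.4 W/m.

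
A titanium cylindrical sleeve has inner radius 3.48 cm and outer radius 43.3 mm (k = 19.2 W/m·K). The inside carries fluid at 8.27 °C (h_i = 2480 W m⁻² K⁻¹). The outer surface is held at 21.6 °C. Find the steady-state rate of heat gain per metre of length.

Series thermal resistances, inner to outer:
  R'_conv,in = 1/(2πr h) = 1/(2π·0.0348·2480) = 0.001844 m·K/W
  R'_titanium = ln(0.0433/0.0348)/(2πk) = 0.2185/(2π·19.2) = 0.001812 m·K/W
ΣR = 0.001844 + 0.001812 = 0.003656 m·K/W
Q' = ΔT/ΣR = (8.27 °C − 21.6 °C)/0.003656 = -3650 W/m
(Negative Q' ⇒ heat flows inward; heat gain = 3650 W/m.)

Q' = 3.65 kW/m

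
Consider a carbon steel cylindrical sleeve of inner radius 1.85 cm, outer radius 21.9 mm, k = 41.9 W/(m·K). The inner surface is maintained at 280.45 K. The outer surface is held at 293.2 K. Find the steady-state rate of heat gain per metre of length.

Q' = 2πk·ΔT/ln(r₂/r₁) = 2π × 41.9 × 12.75 / ln(0.0219/0.0185) = 19900 W/m

Q' = 19.9 kW/m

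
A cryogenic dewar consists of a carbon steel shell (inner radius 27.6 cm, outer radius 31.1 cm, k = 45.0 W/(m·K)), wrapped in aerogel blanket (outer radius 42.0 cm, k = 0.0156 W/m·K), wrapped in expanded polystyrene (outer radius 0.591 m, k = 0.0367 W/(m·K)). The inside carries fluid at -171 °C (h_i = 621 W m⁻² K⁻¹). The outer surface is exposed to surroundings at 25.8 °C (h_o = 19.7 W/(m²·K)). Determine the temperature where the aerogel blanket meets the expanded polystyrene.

Treat each layer as a resistance in series:
  R_conv,in = 1/(4πr²h) = 1/(4π·0.276²·621) = 0.001682 K/W
  R_carbon steel = (1/0.276 − 1/0.311)/(4πk) = 0.4078/(4π·45.0) = 7.211×10^-4 K/W
  R_aerogel blanket = (1/0.311 − 1/0.420)/(4πk) = 0.8345/(4π·0.0156) = 4.257 K/W
  R_expanded polystyrene = (1/0.420 − 1/0.591)/(4πk) = 0.6889/(4π·0.0367) = 1.494 K/W
  R_conv,out = 1/(4πr²h) = 1/(4π·0.591²·19.7) = 0.01157 K/W
ΣR = 0.001682 + 7.211×10^-4 + 4.257 + 1.494 + 0.01157 = 5.765 K/W
Q = ΔT/ΣR = (-171 °C − 25.8 °C)/5.765 = -34.14 W
From the inner boundary to the aerogel blanket/expanded polystyrene interface, ΣR_partial = 4.259 K/W.
T_interface = T_in − Q·ΣR_partial = -171 °C − (-34.14)(4.259) = -25.6 °C

T = -25.6 °C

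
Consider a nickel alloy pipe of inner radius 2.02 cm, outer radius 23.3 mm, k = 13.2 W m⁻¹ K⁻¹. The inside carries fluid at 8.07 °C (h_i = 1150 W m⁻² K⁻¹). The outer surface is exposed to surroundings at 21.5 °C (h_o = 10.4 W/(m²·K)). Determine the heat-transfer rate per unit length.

Q' = 20.2 W/m

Series thermal resistances, inner to outer:
  R'_conv,in = 1/(2πr h) = 1/(2π·0.0202·1150) = 0.006851 m·K/W
  R'_nickel alloy = ln(0.0233/0.0202)/(2πk) = 0.1428/(2π·13.2) = 0.001721 m·K/W
  R'_conv,out = 1/(2πr h) = 1/(2π·0.0233·10.4) = 0.6568 m·K/W
ΣR = 0.006851 + 0.001721 + 0.6568 = 0.6654 m·K/W
Q' = ΔT/ΣR = (8.07 °C − 21.5 °C)/0.6654 = -20.2 W/m
(Negative Q' ⇒ heat flows inward; heat gain = 20.2 W/m.)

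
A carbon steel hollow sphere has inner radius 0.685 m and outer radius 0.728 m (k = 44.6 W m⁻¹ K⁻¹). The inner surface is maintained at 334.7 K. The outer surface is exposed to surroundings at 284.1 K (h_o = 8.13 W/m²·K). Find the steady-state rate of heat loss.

Treat each layer as a resistance in series:
  R_carbon steel = (1/0.685 − 1/0.728)/(4πk) = 0.08623/(4π·44.6) = 1.539×10^-4 K/W
  R_conv,out = 1/(4πr²h) = 1/(4π·0.728²·8.13) = 0.01847 K/W
ΣR = 1.539×10^-4 + 0.01847 = 0.01862 K/W
Q = ΔT/ΣR = (334.7 K − 284.1 K)/0.01862 = 2720 W

Q = 2720 W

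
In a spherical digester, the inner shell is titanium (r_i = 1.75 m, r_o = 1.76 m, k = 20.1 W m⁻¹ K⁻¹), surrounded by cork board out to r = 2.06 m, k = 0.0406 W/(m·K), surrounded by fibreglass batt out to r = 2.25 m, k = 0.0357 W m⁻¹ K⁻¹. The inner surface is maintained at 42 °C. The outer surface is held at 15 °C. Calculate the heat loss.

Resistance network (inner→outer):
  R_titanium = (1/1.75 − 1/1.76)/(4πk) = 0.003247/(4π·20.1) = 1.285×10^-5 K/W
  R_cork board = (1/1.76 − 1/2.06)/(4πk) = 0.08274/(4π·0.0406) = 0.1622 K/W
  R_fibreglass batt = (1/2.06 − 1/2.25)/(4πk) = 0.04099/(4π·0.0357) = 0.09137 K/W
ΣR = 1.285×10^-5 + 0.1622 + 0.09137 = 0.2536 K/W
Q = ΔT/ΣR = (42 °C − 15 °C)/0.2536 = 106 W

Q = 106 W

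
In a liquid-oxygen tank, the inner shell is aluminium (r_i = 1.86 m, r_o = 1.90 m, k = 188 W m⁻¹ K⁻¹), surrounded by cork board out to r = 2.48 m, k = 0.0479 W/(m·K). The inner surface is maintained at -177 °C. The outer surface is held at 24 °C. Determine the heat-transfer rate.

Q = 983 W

Series thermal resistances, inner to outer:
  R_aluminium = (1/1.86 − 1/1.90)/(4πk) = 0.01132/(4π·188) = 4.791×10^-6 K/W
  R_cork board = (1/1.90 − 1/2.48)/(4πk) = 0.1231/(4π·0.0479) = 0.2045 K/W
ΣR = 4.791×10^-6 + 0.2045 = 0.2045 K/W
Q = ΔT/ΣR = (-177 °C − 24 °C)/0.2045 = -983 W
(Negative Q ⇒ heat flows inward; heat gain = 983 W.)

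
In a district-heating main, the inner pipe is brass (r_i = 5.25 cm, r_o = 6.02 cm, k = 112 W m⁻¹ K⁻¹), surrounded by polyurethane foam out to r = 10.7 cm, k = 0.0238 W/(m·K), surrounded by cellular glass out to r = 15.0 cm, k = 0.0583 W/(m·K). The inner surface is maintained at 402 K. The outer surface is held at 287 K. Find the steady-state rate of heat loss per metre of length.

Resistance network (inner→outer):
  R'_brass = ln(0.0602/0.0525)/(2πk) = 0.1369/(2π·112) = 1.945×10^-4 m·K/W
  R'_polyurethane foam = ln(0.107/0.0602)/(2πk) = 0.5752/(2π·0.0238) = 3.846 m·K/W
  R'_cellular glass = ln(0.150/0.107)/(2πk) = 0.3378/(2π·0.0583) = 0.9222 m·K/W
ΣR = 1.945×10^-4 + 3.846 + 0.9222 = 4.768 m·K/W
Q' = ΔT/ΣR = (402 K − 287 K)/4.768 = 24.1 W/m

Q' = 24.1 W/m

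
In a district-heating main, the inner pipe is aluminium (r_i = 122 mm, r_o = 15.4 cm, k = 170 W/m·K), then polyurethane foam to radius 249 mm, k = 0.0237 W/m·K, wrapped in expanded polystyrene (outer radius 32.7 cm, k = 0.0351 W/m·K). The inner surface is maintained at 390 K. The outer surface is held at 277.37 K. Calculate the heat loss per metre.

Resistance network (inner→outer):
  R'_aluminium = ln(0.154/0.122)/(2πk) = 0.2329/(2π·170) = 2.181×10^-4 m·K/W
  R'_polyurethane foam = ln(0.249/0.154)/(2πk) = 0.4805/(2π·0.0237) = 3.227 m·K/W
  R'_expanded polystyrene = ln(0.327/0.249)/(2πk) = 0.2725/(2π·0.0351) = 1.236 m·K/W
ΣR = 2.181×10^-4 + 3.227 + 1.236 = 4.463 m·K/W
Q' = ΔT/ΣR = (390 K − 277.37 K)/4.463 = 25.2 W/m

Q' = 25.2 W/m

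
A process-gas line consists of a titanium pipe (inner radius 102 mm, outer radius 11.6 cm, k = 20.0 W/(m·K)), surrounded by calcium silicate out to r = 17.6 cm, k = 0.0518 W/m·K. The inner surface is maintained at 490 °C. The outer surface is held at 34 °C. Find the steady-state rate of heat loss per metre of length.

Q' = 356 W/m

Treat each layer as a resistance in series:
  R'_titanium = ln(0.116/0.102)/(2πk) = 0.1286/(2π·20.0) = 0.001024 m·K/W
  R'_calcium silicate = ln(0.176/0.116)/(2πk) = 0.4169/(2π·0.0518) = 1.281 m·K/W
ΣR = 0.001024 + 1.281 = 1.282 m·K/W
Q' = ΔT/ΣR = (490 °C − 34 °C)/1.282 = 356 W/m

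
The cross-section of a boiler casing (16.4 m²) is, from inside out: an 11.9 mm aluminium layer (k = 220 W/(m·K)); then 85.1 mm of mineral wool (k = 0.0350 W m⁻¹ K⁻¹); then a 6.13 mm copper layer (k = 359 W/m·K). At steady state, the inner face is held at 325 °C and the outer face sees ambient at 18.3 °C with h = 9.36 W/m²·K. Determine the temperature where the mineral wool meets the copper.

T = 31.2 °C

Treat each layer as a resistance in series:
  R_aluminium = L/(kA) = 0.0119/(220·16.4) = 3.298×10^-6 K/W
  R_mineral wool = L/(kA) = 0.0851/(0.0350·16.4) = 0.1483 K/W
  R_copper = L/(kA) = 0.00613/(359·16.4) = 1.041×10^-6 K/W
  R_conv,out = 1/(hA) = 1/(9.36·16.4) = 0.006514 K/W
ΣR = 3.298×10^-6 + 0.1483 + 1.041×10^-6 + 0.006514 = 0.1548 K/W
Q = ΔT/ΣR = (325 °C − 18.3 °C)/0.1548 = 1981 W
From the inner boundary to the mineral wool/copper interface, ΣR_partial = 0.1483 K/W.
T_interface = T_in − Q·ΣR_partial = 325 °C − (1981)(0.1483) = 31.2 °C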